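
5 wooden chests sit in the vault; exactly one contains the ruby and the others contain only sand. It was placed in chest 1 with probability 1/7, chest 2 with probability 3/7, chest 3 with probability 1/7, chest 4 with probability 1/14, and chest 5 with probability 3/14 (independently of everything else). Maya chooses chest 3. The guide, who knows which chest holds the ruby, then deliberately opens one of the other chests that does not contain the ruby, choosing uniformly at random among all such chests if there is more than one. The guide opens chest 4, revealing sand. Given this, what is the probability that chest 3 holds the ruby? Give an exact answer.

Apply Bayes' rule, conditioning on where the ruby actually is.
If it is in chest 1 (prior 1/7): the guide has 3 equally likely choices, so probability 1/3; weight (1/7)·(1/3) = 1/21.
If it is in chest 2 (prior 3/7): the guide has 3 equally likely choices, so probability 1/3; weight (3/7)·(1/3) = 1/7.
If it is in chest 3 (prior 1/7): the guide has 4 equally likely choices, so probability 1/4; weight (1/7)·(1/4) = 1/28.
If it is in chest 4 (prior 1/14): the guide opened chest 4, so this case is ruled out; weight (1/14)·0 = 0.
If it is in chest 5 (prior 3/14): the guide has 3 equally likely choices, so probability 1/3; weight (3/14)·(1/3) = 1/14.
The weights sum to 25/84.
So P(the ruby in chest 3 | the guide opened chest 4) = (1/28) / (25/84) = 3/25.

3/25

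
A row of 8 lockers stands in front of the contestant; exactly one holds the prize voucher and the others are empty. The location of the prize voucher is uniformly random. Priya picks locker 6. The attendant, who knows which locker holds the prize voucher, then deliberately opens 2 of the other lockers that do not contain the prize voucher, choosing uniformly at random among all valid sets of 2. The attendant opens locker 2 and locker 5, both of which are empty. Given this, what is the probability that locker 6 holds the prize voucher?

Apply Bayes' rule, conditioning on where the prize voucher actually is.
If it is in any of lockers 1, 3, 4, 7, and 8 (prior 1/8 each): the attendant has 15 equally likely choices, so probability 1/15; weight (1/8)·(1/15) = 1/120 each.
If it is in either of lockers 2 and 5 (prior 1/8 each): that locker was opened and seen not to hold the prize — ruled out; weight (1/8)·0 = 0 each.
If it is in locker 6 (prior 1/8): the attendant has 21 equally likely choices, so probability 1/21; weight (1/8)·(1/21) = 1/168.
The weights sum to 1/21.
So P(the prize voucher in locker 6 | the attendant opened locker 2 and locker 5) = (1/168) / (1/21) = 1/8.

1/8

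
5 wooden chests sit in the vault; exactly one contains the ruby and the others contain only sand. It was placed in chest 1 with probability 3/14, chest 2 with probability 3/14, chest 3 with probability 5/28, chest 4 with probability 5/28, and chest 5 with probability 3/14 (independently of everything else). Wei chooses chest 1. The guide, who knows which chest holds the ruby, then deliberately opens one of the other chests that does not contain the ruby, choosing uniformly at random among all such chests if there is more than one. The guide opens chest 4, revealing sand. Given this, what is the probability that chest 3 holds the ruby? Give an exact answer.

Condition on the true location of the ruby.
If it is in chest 1 (prior 3/14): the guide has 4 equally likely choices, so probability 1/4; weight (3/14)·(1/4) = 3/56.
If it is in either of chests 2 and 5 (prior 3/14 each): the guide has 3 equally likely choices, so probability 1/3; weight (3/14)·(1/3) = 1/14 each.
If it is in chest 3 (prior 5/28): the guide has 3 equally likely choices, so probability 1/3; weight (5/28)·(1/3) = 5/84.
If it is in chest 4 (prior 5/28): the guide opened chest 4, so this case is ruled out; weight (5/28)·0 = 0.
The weights sum to 43/168.
So P(the ruby in chest 3 | the guide opened chest 4) = (5/84) / (43/168) = 10/43.

10/43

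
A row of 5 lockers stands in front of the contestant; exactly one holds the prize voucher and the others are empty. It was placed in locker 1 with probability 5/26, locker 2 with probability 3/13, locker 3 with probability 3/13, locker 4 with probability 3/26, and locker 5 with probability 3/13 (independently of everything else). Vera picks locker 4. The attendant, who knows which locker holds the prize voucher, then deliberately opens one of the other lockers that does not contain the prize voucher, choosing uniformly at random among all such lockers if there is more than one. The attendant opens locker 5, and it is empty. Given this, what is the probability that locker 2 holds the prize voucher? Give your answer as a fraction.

Consider each possible location of the prize voucher in turn.
If it is in locker 1 (prior 5/26): the attendant has 3 equally likely choices, so probability 1/3; weight (5/26)·(1/3) = 5/78.
If it is in either of lockers 2 and 3 (prior 3/13 each): the attendant has 3 equally likely choices, so probability 1/3; weight (3/13)·(1/3) = 1/13 each.
If it is in locker 4 (prior 3/26): the attendant has 4 equally likely choices, so probability 1/4; weight (3/26)·(1/4) = 3/104.
If it is in locker 5 (prior 3/13): the attendant opened locker 5, so this case is ruled out; weight (3/13)·0 = 0.
The weights sum to 77/312.
So P(the prize voucher in locker 2 | the attendant opened locker 5) = (1/13) / (77/312) = 24/77.

24/77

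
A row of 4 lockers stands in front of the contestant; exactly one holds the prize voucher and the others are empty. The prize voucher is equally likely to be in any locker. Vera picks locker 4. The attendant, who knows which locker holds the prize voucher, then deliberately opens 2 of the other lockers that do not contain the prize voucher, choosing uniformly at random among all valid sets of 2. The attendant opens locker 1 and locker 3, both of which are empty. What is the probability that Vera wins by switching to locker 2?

Apply Bayes' rule, conditioning on where the prize voucher actually is.
If it is in either of lockers 1 and 3 (prior 1/4 each): that locker was opened and seen not to hold the prize — ruled out; weight (1/4)·0 = 0 each.
If it is in locker 2 (prior 1/4): the attendant has no choice, probability 1; weight (1/4)·1 = 1/4.
If it is in locker 4 (prior 1/4): the attendant has 3 equally likely choices, so probability 1/3; weight (1/4)·(1/3) = 1/12.
The weights sum to 1/3.
So P(the prize voucher in locker 2 | the attendant opened locker 1 and locker 3) = (1/4) / (1/3) = 3/4.

3/4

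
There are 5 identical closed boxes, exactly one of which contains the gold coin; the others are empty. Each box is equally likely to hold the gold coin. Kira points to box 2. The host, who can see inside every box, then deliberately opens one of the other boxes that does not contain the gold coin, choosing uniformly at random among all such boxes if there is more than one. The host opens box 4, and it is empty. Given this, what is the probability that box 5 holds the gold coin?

4/15

Condition on the true location of the gold coin.
If it is in any of boxes 1, 3, and 5 (prior 1/5 each): the host has 3 equally likely choices, so probability 1/3; weight (1/5)·(1/3) = 1/15 each.
If it is in box 2 (prior 1/5): the host has 4 equally likely choices, so probability 1/4; weight (1/5)·(1/4) = 1/20.
If it is in box 4 (prior 1/5): the host opened box 4, so this case is ruled out; weight (1/5)·0 = 0.
The weights sum to 1/4.
So P(the gold coin in box 5 | the host opened box 4) = (1/15) / (1/4) = 4/15.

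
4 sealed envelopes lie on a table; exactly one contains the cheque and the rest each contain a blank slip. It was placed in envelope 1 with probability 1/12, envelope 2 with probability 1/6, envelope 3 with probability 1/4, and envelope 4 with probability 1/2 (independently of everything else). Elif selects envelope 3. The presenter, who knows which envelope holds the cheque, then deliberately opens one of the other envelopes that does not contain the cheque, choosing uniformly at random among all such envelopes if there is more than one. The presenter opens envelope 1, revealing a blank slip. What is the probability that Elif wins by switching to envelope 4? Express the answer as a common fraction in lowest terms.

3/5

Consider each possible location of the cheque in turn.
If it is in envelope 1 (prior 1/12): the presenter opened envelope 1, so this case is ruled out; weight (1/12)·0 = 0.
If it is in envelope 2 (prior 1/6): the presenter has 2 equally likely choices, so probability 1/2; weight (1/6)·(1/2) = 1/12.
If it is in envelope 3 (prior 1/4): the presenter has 3 equally likely choices, so probability 1/3; weight (1/4)·(1/3) = 1/12.
If it is in envelope 4 (prior 1/2): the presenter has 2 equally likely choices, so probability 1/2; weight (1/2)·(1/2) = 1/4.
The weights sum to 5/12.
So P(the cheque in envelope 4 | the presenter opened envelope 1) = (1/4) / (5/12) = 3/5.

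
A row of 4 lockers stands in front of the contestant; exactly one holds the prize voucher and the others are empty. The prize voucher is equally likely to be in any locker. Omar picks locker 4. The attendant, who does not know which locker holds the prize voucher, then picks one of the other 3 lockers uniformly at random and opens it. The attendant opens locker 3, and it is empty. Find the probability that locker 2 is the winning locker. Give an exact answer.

Consider each possible location of the prize voucher in turn.
If it is in any of lockers 1, 2, and 4 (prior 1/4 each): the attendant picks locker 3 with probability 1/3 regardless, and it is not the prize; weight (1/4)·(1/3) = 1/12 each.
If it is in locker 3 (prior 1/4): the attendant opened locker 3, so this case is ruled out; weight (1/4)·0 = 0.
The weights sum to 1/4.
So P(the prize voucher in locker 2 | the attendant opened locker 3) = (1/12) / (1/4) = 1/3.

1/3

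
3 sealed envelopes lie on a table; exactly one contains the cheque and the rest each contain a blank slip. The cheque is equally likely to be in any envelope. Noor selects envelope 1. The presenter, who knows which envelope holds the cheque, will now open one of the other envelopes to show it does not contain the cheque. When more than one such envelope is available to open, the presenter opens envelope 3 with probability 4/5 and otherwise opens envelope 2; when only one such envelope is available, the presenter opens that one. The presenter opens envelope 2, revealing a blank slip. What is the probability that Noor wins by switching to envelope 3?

Consider each possible location of the cheque in turn.
If it is in envelope 1 (prior 1/3): envelope 3 is available but not opened, probability 1/5; weight (1/3)·(1/5) = 1/15.
If it is in envelope 2 (prior 1/3): the presenter opened envelope 2, so this case is ruled out; weight (1/3)·0 = 0.
If it is in envelope 3 (prior 1/3): only envelope 2 is available, probability 1; weight (1/3)·1 = 1/3.
The weights sum to 2/5.
So P(the cheque in envelope 3 | the presenter opened envelope 2) = (1/3) / (2/5) = 5/6.

5/6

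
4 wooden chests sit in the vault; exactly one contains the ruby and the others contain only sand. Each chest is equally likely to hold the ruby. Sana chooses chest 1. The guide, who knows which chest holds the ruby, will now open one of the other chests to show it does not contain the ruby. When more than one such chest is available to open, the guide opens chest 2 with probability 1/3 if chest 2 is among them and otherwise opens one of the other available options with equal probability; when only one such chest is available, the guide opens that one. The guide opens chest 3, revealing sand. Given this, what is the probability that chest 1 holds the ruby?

2/9

Consider each possible location of the ruby in turn.
If it is in chest 1 (prior 1/4): chest 2 is available but not opened; chest 3 gets probability (1 − 1/3)/2 = 1/3; weight (1/4)·(1/3) = 1/12.
If it is in chest 2 (prior 1/4): chest 2 holds the prize so is unavailable; the guide chooses uniformly among the 2 others, probability 1/2; weight (1/4)·(1/2) = 1/8.
If it is in chest 3 (prior 1/4): the guide opened chest 3, so this case is ruled out; weight (1/4)·0 = 0.
If it is in chest 4 (prior 1/4): chest 2 is available but not opened, probability 2/3; weight (1/4)·(2/3) = 1/6.
The weights sum to 3/8.
So P(the ruby in chest 1 | the guide opened chest 3) = (1/12) / (3/8) = 2/9.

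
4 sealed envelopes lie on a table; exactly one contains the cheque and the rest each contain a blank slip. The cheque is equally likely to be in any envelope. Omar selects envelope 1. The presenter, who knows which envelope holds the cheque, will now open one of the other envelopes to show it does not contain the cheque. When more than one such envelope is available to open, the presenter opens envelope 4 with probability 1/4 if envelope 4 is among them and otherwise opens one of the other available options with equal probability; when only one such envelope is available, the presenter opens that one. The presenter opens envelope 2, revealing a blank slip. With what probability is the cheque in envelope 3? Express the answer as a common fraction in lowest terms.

6/13

Consider each possible location of the cheque in turn.
If it is in envelope 1 (prior 1/4): envelope 4 is available but not opened; envelope 2 gets probability (1 − 1/4)/2 = 3/8; weight (1/4)·(3/8) = 3/32.
If it is in envelope 2 (prior 1/4): the presenter opened envelope 2, so this case is ruled out; weight (1/4)·0 = 0.
If it is in envelope 3 (prior 1/4): envelope 4 is available but not opened, probability 3/4; weight (1/4)·(3/4) = 3/16.
If it is in envelope 4 (prior 1/4): envelope 4 holds the prize so is unavailable; the presenter chooses uniformly among the 2 others, probability 1/2; weight (1/4)·(1/2) = 1/8.
The weights sum to 13/32.
So P(the cheque in envelope 3 | the presenter opened envelope 2) = (3/16) / (13/32) = 6/13.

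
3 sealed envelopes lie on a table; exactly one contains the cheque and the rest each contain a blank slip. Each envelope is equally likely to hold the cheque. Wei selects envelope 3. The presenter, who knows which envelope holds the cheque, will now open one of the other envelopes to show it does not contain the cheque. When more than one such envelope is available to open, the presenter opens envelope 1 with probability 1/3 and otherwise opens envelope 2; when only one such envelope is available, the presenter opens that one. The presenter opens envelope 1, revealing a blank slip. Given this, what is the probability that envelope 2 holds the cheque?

Consider each possible location of the cheque in turn.
If it is in envelope 1 (prior 1/3): the presenter opened envelope 1, so this case is ruled out; weight (1/3)·0 = 0.
If it is in envelope 2 (prior 1/3): only envelope 1 is available, probability 1; weight (1/3)·1 = 1/3.
If it is in envelope 3 (prior 1/3): envelope 1 is available, opened with probability 1/3; weight (1/3)·(1/3) = 1/9.
The weights sum to 4/9.
So P(the cheque in envelope 2 | the presenter opened envelope 1) = (1/3) / (4/9) = 3/4.

3/4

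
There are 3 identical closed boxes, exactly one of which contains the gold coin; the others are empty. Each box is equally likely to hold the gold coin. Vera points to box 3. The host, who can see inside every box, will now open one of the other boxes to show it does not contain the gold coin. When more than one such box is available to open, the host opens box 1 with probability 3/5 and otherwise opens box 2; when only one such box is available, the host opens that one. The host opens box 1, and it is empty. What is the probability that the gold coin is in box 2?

5/8

Apply Bayes' rule, conditioning on where the gold coin actually is.
If it is in box 1 (prior 1/3): the host opened box 1, so this case is ruled out; weight (1/3)·0 = 0.
If it is in box 2 (prior 1/3): only box 1 is available, probability 1; weight (1/3)·1 = 1/3.
If it is in box 3 (prior 1/3): box 1 is available, opened with probability 3/5; weight (1/3)·(3/5) = 1/5.
The weights sum to 8/15.
So P(the gold coin in box 2 | the host opened box 1) = (1/3) / (8/15) = 5/8.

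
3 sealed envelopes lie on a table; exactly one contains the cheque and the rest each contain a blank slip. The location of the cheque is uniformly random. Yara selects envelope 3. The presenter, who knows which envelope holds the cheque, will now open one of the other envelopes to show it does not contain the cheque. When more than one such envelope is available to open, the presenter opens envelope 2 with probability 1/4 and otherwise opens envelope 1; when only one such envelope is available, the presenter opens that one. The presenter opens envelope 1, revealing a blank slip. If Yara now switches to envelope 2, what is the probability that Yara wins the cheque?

4/7

Consider each possible location of the cheque in turn.
If it is in envelope 1 (prior 1/3): the presenter opened envelope 1, so this case is ruled out; weight (1/3)·0 = 0.
If it is in envelope 2 (prior 1/3): only envelope 1 is available, probability 1; weight (1/3)·1 = 1/3.
If it is in envelope 3 (prior 1/3): envelope 2 is available but not opened, probability 3/4; weight (1/3)·(3/4) = 1/4.
The weights sum to 7/12.
So P(the cheque in envelope 2 | the presenter opened envelope 1) = (1/3) / (7/12) = 4/7.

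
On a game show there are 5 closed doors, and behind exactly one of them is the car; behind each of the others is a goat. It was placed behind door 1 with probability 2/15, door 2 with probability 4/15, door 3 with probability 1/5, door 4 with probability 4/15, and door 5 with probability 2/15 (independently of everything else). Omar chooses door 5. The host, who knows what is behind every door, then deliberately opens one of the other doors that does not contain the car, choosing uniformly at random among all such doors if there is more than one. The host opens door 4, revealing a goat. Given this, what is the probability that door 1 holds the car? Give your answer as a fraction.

4/21

Apply Bayes' rule, conditioning on where the car actually is.
If it is behind door 1 (prior 2/15): the host has 3 equally likely choices, so probability 1/3; weight (2/15)·(1/3) = 2/45.
If it is behind door 2 (prior 4/15): the host has 3 equally likely choices, so probability 1/3; weight (4/15)·(1/3) = 4/45.
If it is behind door 3 (prior 1/5): the host has 3 equally likely choices, so probability 1/3; weight (1/5)·(1/3) = 1/15.
If it is behind door 4 (prior 4/15): the host opened door 4, so this case is ruled out; weight (4/15)·0 = 0.
If it is behind door 5 (prior 2/15): the host has 4 equally likely choices, so probability 1/4; weight (2/15)·(1/4) = 1/30.
The weights sum to 7/30.
So P(the car behind door 1 | the host opened door 4) = (2/45) / (7/30) = 4/21.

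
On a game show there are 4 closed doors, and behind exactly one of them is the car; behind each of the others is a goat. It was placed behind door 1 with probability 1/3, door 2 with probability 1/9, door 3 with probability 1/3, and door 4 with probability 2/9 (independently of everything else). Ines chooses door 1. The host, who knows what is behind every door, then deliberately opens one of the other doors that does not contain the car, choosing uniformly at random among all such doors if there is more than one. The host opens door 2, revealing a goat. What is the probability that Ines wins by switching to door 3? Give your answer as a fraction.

3/7

Condition on the true location of the car.
If it is behind door 1 (prior 1/3): the host has 3 equally likely choices, so probability 1/3; weight (1/3)·(1/3) = 1/9.
If it is behind door 2 (prior 1/9): the host opened door 2, so this case is ruled out; weight (1/9)·0 = 0.
If it is behind door 3 (prior 1/3): the host has 2 equally likely choices, so probability 1/2; weight (1/3)·(1/2) = 1/6.
If it is behind door 4 (prior 2/9): the host has 2 equally likely choices, so probability 1/2; weight (2/9)·(1/2) = 1/9.
The weights sum to 7/18.
So P(the car behind door 3 | the host opened door 2) = (1/6) / (7/18) = 3/7.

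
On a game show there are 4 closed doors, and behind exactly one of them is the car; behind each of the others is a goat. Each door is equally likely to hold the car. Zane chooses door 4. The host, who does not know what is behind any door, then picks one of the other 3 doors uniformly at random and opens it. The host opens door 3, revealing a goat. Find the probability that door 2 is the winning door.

Because the host chose which door to open without knowing where the car is, the choice is independent of the prize location. Learning that door 3 does not hold the car simply rules out that one location and leaves the remaining 3 doors still equally likely by symmetry.
So P(the car behind door 2) = 1/3.

1/3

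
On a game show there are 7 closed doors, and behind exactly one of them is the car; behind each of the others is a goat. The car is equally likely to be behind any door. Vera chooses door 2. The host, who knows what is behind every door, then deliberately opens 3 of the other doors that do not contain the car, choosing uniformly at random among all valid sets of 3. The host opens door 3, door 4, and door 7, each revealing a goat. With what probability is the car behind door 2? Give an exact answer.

1/7

Consider each possible location of the car in turn.
If it is behind any of doors 1, 5, and 6 (prior 1/7 each): the host has 10 equally likely choices, so probability 1/10; weight (1/7)·(1/10) = 1/70 each.
If it is behind door 2 (prior 1/7): the host has 20 equally likely choices, so probability 1/20; weight (1/7)·(1/20) = 1/140.
If it is behind any of doors 3, 4, and 7 (prior 1/7 each): that door was opened and seen not to hold the prize — ruled out; weight (1/7)·0 = 0 each.
The weights sum to 1/20.
So P(the car behind door 2 | the host opened door 3, door 4, and door 7) = (1/140) / (1/20) = 1/7.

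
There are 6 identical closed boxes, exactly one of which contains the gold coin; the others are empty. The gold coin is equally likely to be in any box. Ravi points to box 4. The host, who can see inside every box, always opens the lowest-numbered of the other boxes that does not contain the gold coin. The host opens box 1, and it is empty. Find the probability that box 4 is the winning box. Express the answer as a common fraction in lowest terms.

1/5

Consider each possible location of the gold coin in turn.
If it is in box 1 (prior 1/6): the host opened box 1, so this case is ruled out; weight (1/6)·0 = 0.
If it is in any of boxes 2, 3, 4, 5, and 6 (prior 1/6 each): box 1 is the lowest-numbered option available, probability 1; weight (1/6)·1 = 1/6 each.
The weights sum to 5/6.
So P(the gold coin in box 4 | the host opened box 1) = (1/6) / (5/6) = 1/5.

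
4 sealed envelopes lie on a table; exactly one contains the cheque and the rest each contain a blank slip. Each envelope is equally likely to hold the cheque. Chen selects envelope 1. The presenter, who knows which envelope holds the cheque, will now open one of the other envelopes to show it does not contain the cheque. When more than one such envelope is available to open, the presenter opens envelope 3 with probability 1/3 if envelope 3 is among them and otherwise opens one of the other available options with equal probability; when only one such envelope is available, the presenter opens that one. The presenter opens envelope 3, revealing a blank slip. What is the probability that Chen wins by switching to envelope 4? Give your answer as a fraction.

1/3

Apply Bayes' rule, conditioning on where the cheque actually is.
If it is in any of envelopes 1, 2, and 4 (prior 1/4 each): envelope 3 is available, opened with probability 1/3; weight (1/4)·(1/3) = 1/12 each.
If it is in envelope 3 (prior 1/4): the presenter opened envelope 3, so this case is ruled out; weight (1/4)·0 = 0.
The weights sum to 1/4.
So P(the cheque in envelope 4 | the presenter opened envelope 3) = (1/12) / (1/4) = 1/3.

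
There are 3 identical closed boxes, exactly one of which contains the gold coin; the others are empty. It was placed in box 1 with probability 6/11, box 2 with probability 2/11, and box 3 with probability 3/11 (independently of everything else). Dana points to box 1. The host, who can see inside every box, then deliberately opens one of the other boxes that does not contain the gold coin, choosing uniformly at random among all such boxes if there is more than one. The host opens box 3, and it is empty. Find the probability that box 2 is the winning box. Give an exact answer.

2/5

Apply Bayes' rule, conditioning on where the gold coin actually is.
If it is in box 1 (prior 6/11): the host has 2 equally likely choices, so probability 1/2; weight (6/11)·(1/2) = 3/11.
If it is in box 2 (prior 2/11): the host has no choice, probability 1; weight (2/11)·1 = 2/11.
If it is in box 3 (prior 3/11): the host opened box 3, so this case is ruled out; weight (3/11)·0 = 0.
The weights sum to 5/11.
So P(the gold coin in box 2 | the host opened box 3) = (2/11) / (5/11) = 2/5.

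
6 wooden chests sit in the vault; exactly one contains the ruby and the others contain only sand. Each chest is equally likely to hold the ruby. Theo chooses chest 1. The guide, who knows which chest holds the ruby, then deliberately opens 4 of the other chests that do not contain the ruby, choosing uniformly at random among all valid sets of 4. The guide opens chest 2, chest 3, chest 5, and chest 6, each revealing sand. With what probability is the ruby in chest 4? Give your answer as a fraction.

5/6

Consider each possible location of the ruby in turn.
If it is in chest 1 (prior 1/6): the guide has 5 equally likely choices, so probability 1/5; weight (1/6)·(1/5) = 1/30.
If it is in any of chests 2, 3, 5, and 6 (prior 1/6 each): that chest was opened and seen not to hold the prize — ruled out; weight (1/6)·0 = 0 each.
If it is in chest 4 (prior 1/6): the guide has no choice, probability 1; weight (1/6)·1 = 1/6.
The weights sum to 1/5.
So P(the ruby in chest 4 | the guide opened chest 2, chest 3, chest 5, and chest 6) = (1/6) / (1/5) = 5/6.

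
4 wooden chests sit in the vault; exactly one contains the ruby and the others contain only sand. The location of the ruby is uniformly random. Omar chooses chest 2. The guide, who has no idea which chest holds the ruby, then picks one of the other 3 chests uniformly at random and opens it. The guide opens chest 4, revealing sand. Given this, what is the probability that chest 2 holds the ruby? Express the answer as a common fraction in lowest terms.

1/3

Condition on the true location of the ruby.
If it is in any of chests 1, 2, and 3 (prior 1/4 each): the guide picks chest 4 with probability 1/3 regardless, and it is not the prize; weight (1/4)·(1/3) = 1/12 each.
If it is in chest 4 (prior 1/4): the guide opened chest 4, so this case is ruled out; weight (1/4)·0 = 0.
The weights sum to 1/4.
So P(the ruby in chest 2 | the guide opened chest 4) = (1/12) / (1/4) = 1/3.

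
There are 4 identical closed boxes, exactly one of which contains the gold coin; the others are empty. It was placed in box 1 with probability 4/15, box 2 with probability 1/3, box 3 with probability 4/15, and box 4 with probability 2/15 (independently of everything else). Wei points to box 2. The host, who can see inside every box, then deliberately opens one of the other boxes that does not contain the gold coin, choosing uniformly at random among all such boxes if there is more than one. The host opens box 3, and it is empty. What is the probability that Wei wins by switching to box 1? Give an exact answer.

Consider each possible location of the gold coin in turn.
If it is in box 1 (prior 4/15): the host has 2 equally likely choices, so probability 1/2; weight (4/15)·(1/2) = 2/15.
If it is in box 2 (prior 1/3): the host has 3 equally likely choices, so probability 1/3; weight (1/3)·(1/3) = 1/9.
If it is in box 3 (prior 4/15): the host opened box 3, so this case is ruled out; weight (4/15)·0 = 0.
If it is in box 4 (prior 2/15): the host has 2 equally likely choices, so probability 1/2; weight (2/15)·(1/2) = 1/15.
The weights sum to 14/45.
So P(the gold coin in box 1 | the host opened box 3) = (2/15) / (14/45) = 3/7.

3/7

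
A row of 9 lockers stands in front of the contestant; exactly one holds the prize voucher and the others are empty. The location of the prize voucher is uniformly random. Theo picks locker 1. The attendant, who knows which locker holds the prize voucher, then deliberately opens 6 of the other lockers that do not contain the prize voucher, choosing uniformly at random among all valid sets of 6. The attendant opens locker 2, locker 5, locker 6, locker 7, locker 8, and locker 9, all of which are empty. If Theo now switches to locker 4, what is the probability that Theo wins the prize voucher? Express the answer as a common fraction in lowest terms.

Condition on the true location of the prize voucher.
If it is in locker 1 (prior 1/9): the attendant has 28 equally likely choices, so probability 1/28; weight (1/9)·(1/28) = 1/252.
If it is in any of lockers 2, 5, 6, 7, 8, and 9 (prior 1/9 each): that locker was opened and seen not to hold the prize — ruled out; weight (1/9)·0 = 0 each.
If it is in either of lockers 3 and 4 (prior 1/9 each): the attendant has 7 equally likely choices, so probability 1/7; weight (1/9)·(1/7) = 1/63 each.
The weights sum to 1/28.
So P(the prize voucher in locker 4 | the attendant opened locker 2, locker 5, locker 6, locker 7, locker 8, and locker 9) = (1/63) / (1/28) = 4/9.

4/9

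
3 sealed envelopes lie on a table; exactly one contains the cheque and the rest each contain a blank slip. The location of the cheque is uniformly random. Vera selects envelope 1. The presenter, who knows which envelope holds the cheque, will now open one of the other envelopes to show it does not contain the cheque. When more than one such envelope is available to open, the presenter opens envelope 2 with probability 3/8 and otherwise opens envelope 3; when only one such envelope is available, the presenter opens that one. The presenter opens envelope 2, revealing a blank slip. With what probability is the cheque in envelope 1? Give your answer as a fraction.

3/11

Consider each possible location of the cheque in turn.
If it is in envelope 1 (prior 1/3): envelope 2 is available, opened with probability 3/8; weight (1/3)·(3/8) = 1/8.
If it is in envelope 2 (prior 1/3): the presenter opened envelope 2, so this case is ruled out; weight (1/3)·0 = 0.
If it is in envelope 3 (prior 1/3): only envelope 2 is available, probability 1; weight (1/3)·1 = 1/3.
The weights sum to 11/24.
So P(the cheque in envelope 1 | the presenter opened envelope 2) = (1/8) / (11/24) = 3/11.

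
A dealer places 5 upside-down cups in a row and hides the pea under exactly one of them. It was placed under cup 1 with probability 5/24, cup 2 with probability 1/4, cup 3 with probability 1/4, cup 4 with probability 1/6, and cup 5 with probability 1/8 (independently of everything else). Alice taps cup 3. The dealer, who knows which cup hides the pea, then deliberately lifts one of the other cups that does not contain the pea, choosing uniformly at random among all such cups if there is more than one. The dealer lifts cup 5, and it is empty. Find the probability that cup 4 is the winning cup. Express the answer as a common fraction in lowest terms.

8/39

Consider each possible location of the pea in turn.
If it is under cup 1 (prior 5/24): the dealer has 3 equally likely choices, so probability 1/3; weight (5/24)·(1/3) = 5/72.
If it is under cup 2 (prior 1/4): the dealer has 3 equally likely choices, so probability 1/3; weight (1/4)·(1/3) = 1/12.
If it is under cup 3 (prior 1/4): the dealer has 4 equally likely choices, so probability 1/4; weight (1/4)·(1/4) = 1/16.
If it is under cup 4 (prior 1/6): the dealer has 3 equally likely choices, so probability 1/3; weight (1/6)·(1/3) = 1/18.
If it is under cup 5 (prior 1/8): the dealer opened cup 5, so this case is ruled out; weight (1/8)·0 = 0.
The weights sum to 13/48.
So P(the pea under cup 4 | the dealer opened cup 5) = (1/18) / (13/48) = 8/39.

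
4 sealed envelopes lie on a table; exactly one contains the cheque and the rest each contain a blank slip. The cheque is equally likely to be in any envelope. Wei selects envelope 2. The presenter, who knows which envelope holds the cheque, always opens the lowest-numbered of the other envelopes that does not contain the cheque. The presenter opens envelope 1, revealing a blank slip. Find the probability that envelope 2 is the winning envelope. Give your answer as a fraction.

1/3

Apply Bayes' rule, conditioning on where the cheque actually is.
If it is in envelope 1 (prior 1/4): the presenter opened envelope 1, so this case is ruled out; weight (1/4)·0 = 0.
If it is in any of envelopes 2, 3, and 4 (prior 1/4 each): envelope 1 is the lowest-numbered option available, probability 1; weight (1/4)·1 = 1/4 each.
The weights sum to 3/4.
So P(the cheque in envelope 2 | the presenter opened envelope 1) = (1/4) / (3/4) = 1/3.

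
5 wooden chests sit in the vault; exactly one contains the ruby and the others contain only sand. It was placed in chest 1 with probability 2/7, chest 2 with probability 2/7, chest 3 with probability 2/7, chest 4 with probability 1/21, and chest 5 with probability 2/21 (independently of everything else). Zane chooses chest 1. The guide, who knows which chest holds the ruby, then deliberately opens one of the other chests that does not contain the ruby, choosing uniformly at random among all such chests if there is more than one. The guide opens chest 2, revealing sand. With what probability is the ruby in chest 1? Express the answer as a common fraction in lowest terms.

1/3

Apply Bayes' rule, conditioning on where the ruby actually is.
If it is in chest 1 (prior 2/7): the guide has 4 equally likely choices, so probability 1/4; weight (2/7)·(1/4) = 1/14.
If it is in chest 2 (prior 2/7): the guide opened chest 2, so this case is ruled out; weight (2/7)·0 = 0.
If it is in chest 3 (prior 2/7): the guide has 3 equally likely choices, so probability 1/3; weight (2/7)·(1/3) = 2/21.
If it is in chest 4 (prior 1/21): the guide has 3 equally likely choices, so probability 1/3; weight (1/21)·(1/3) = 1/63.
If it is in chest 5 (prior 2/21): the guide has 3 equally likely choices, so probability 1/3; weight (2/21)·(1/3) = 2/63.
The weights sum to 3/14.
So P(the ruby in chest 1 | the guide opened chest 2) = (1/14) / (3/14) = 1/3.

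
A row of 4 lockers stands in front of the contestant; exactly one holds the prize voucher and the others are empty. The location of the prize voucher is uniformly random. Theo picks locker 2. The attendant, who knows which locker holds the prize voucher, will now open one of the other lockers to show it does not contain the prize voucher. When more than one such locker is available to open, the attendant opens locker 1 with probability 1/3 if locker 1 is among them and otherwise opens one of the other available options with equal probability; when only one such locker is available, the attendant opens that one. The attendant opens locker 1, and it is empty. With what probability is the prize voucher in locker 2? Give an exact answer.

1/3

Condition on the true location of the prize voucher.
If it is in locker 1 (prior 1/4): the attendant opened locker 1, so this case is ruled out; weight (1/4)·0 = 0.
If it is in any of lockers 2, 3, and 4 (prior 1/4 each): locker 1 is available, opened with probability 1/3; weight (1/4)·(1/3) = 1/12 each.
The weights sum to 1/4.
So P(the prize voucher in locker 2 | the attendant opened locker 1) = (1/12) / (1/4) = 1/3.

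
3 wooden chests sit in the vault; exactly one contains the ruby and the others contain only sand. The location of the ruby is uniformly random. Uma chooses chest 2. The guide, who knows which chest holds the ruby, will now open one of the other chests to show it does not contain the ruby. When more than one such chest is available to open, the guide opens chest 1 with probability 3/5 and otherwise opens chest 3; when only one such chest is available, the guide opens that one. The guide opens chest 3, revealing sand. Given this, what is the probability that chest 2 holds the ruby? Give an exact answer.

2/7

Consider each possible location of the ruby in turn.
If it is in chest 1 (prior 1/3): only chest 3 is available, probability 1; weight (1/3)·1 = 1/3.
If it is in chest 2 (prior 1/3): chest 1 is available but not opened, probability 2/5; weight (1/3)·(2/5) = 2/15.
If it is in chest 3 (prior 1/3): the guide opened chest 3, so this case is ruled out; weight (1/3)·0 = 0.
The weights sum to 7/15.
So P(the ruby in chest 2 | the guide opened chest 3) = (2/15) / (7/15) = 2/7.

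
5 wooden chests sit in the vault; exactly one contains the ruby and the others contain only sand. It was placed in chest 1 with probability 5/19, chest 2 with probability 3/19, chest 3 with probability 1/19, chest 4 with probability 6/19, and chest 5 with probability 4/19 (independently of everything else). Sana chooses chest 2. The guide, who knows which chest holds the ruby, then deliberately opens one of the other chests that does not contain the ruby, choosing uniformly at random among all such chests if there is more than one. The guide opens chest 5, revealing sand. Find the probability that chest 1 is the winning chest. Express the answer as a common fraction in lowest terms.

20/57

Consider each possible location of the ruby in turn.
If it is in chest 1 (prior 5/19): the guide has 3 equally likely choices, so probability 1/3; weight (5/19)·(1/3) = 5/57.
If it is in chest 2 (prior 3/19): the guide has 4 equally likely choices, so probability 1/4; weight (3/19)·(1/4) = 3/76.
If it is in chest 3 (prior 1/19): the guide has 3 equally likely choices, so probability 1/3; weight (1/19)·(1/3) = 1/57.
If it is in chest 4 (prior 6/19): the guide has 3 equally likely choices, so probability 1/3; weight (6/19)·(1/3) = 2/19.
If it is in chest 5 (prior 4/19): the guide opened chest 5, so this case is ruled out; weight (4/19)·0 = 0.
The weights sum to 1/4.
So P(the ruby in chest 1 | the guide opened chest 5) = (5/57) / (1/4) = 20/57.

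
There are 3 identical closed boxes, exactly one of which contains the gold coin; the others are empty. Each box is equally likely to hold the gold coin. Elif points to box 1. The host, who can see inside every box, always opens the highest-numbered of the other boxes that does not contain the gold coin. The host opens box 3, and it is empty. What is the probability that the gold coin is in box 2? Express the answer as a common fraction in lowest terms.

1/2

Consider each possible location of the gold coin in turn.
If it is in either of boxes 1 and 2 (prior 1/3 each): box 3 is the highest-numbered option available, probability 1; weight (1/3)·1 = 1/3 each.
If it is in box 3 (prior 1/3): the host opened box 3, so this case is ruled out; weight (1/3)·0 = 0.
The weights sum to 2/3.
So P(the gold coin in box 2 | the host opened box 3) = (1/3) / (2/3) = 1/2.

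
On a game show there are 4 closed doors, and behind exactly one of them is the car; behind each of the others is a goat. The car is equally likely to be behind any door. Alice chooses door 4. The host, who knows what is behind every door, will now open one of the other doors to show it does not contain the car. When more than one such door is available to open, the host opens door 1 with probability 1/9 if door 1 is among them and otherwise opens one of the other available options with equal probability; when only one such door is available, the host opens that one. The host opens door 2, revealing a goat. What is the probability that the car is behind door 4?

Condition on the true location of the car.
If it is behind door 1 (prior 1/4): door 1 holds the prize so is unavailable; the host chooses uniformly among the 2 others, probability 1/2; weight (1/4)·(1/2) = 1/8.
If it is behind door 2 (prior 1/4): the host opened door 2, so this case is ruled out; weight (1/4)·0 = 0.
If it is behind door 3 (prior 1/4): door 1 is available but not opened, probability 8/9; weight (1/4)·(8/9) = 2/9.
If it is behind door 4 (prior 1/4): door 1 is available but not opened; door 2 gets probability (1 − 1/9)/2 = 4/9; weight (1/4)·(4/9) = 1/9.
The weights sum to 11/24.
So P(the car behind door 4 | the host opened door 2) = (1/9) / (11/24) = 8/33.

8/33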